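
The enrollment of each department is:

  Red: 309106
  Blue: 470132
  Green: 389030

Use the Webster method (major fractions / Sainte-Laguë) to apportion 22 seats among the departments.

Red: 6, Blue: 9, Green: 7

Standard divisor 1168268/22 ≈ 53103.091; standard quotas: Red 5.821, Blue 8.853, Green 7.326.
Rounding to the nearest integer gives Red 6, Blue 9, Green 7 — total 22, matching the house size, so no adjustment is needed.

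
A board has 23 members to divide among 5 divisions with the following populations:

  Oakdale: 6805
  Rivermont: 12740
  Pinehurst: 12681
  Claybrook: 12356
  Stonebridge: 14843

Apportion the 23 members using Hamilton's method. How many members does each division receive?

Total 59425; standard divisor 59425/23 ≈ 2583.696.
Standard quotas: Oakdale 2.6338, Rivermont 4.9309, Pinehurst 4.9081, Claybrook 4.7823, Stonebridge 5.7449.
Lower quotas: Oakdale 2, Rivermont 4, Pinehurst 4, Claybrook 4, Stonebridge 5 (sum 19, leaving 4 seats).
Remainders in descending order: Rivermont 0.9309, Pinehurst 0.9081, Claybrook 0.7823, Stonebridge 0.7449, Oakdale 0.6338.
The surplus seats go to Rivermont, Pinehurst, Claybrook, Stonebridge.

Oakdale 2; Rivermont 5; Pinehurst 5; Claybrook 5; Stonebridge 6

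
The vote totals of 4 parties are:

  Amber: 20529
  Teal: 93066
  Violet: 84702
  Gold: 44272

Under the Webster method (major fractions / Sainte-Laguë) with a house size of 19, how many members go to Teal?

7

Standard divisor 242569/19 ≈ 12766.789; standard quotas: Amber 1.608, Teal 7.290, Violet 6.635, Gold 3.468.
Rounding to the nearest integer gives Amber 2, Teal 7, Violet 7, Gold 3 — total 19, matching the house size, so no adjustment is needed.
Teal receives 7.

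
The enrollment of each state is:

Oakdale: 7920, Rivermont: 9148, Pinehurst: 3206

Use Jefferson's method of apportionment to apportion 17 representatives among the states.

Standard divisor 20274/17 ≈ 1192.588; standard quotas: Oakdale 6.641, Rivermont 7.671, Pinehurst 2.688.
Rounding down gives 6, 7, 2 = 15 seats, so the divisor must be adjusted.
With modified divisor 1100: modified quotas Oakdale 7.200, Rivermont 8.316, Pinehurst 2.915.
Rounding down: Oakdale 7, Rivermont 8, Pinehurst 2 (total 17).

Oakdale 7, Rivermont 8, Pinehurst 2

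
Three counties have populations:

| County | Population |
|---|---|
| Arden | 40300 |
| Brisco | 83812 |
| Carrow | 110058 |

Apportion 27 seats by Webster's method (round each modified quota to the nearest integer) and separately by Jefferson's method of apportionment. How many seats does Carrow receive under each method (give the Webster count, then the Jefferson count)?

Webster: Arden 5, Brisco 10, Carrow 12.
Jefferson: Arden 4, Brisco 10, Carrow 13.
Carrow gets 12 under Webster and 13 under Jefferson.

12 and 13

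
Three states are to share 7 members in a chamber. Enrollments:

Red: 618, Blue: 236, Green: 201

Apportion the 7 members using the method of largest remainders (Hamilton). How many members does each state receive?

Total 1055; standard divisor 1055/7 ≈ 150.714.
Standard quotas: Red 4.100, Blue 1.566, Green 1.334.
Lower quotas: Red 4, Blue 1, Green 1 (sum 6, leaving 1 seat).
Remainders in descending order: Blue 0.566, Green 0.334, Red 0.100.
Largest remainder: Blue receives the extra seat.

Red 4; Blue 2; Green 1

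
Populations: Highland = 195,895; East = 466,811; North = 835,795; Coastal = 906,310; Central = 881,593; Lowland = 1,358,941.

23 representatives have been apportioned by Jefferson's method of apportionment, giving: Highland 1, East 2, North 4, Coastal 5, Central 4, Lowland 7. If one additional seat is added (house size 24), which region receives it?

Central

Priority for the next seat is population ÷ (current seats + 1).
Priorities: Highland 97947.500, East 155603.667, North 167159.000, Coastal 151051.667, Central 176318.600, Lowland 169867.625.
Highest priority: Central.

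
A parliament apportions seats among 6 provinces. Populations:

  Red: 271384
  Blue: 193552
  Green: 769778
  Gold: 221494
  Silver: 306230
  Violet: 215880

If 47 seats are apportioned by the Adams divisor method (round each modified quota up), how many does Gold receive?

5

Standard divisor 1978318/47 ≈ 42091.872; standard quotas: Red 6.447, Blue 4.598, Green 18.288, Gold 5.262, Silver 7.275, Violet 5.129.
Rounding up gives 7, 5, 19, 6, 8, 6 = 51 seats, so the divisor must be adjusted.
With modified divisor 44800: modified quotas Red 6.058, Blue 4.320, Green 17.183, Gold 4.944, Silver 6.835, Violet 4.819.
Rounding up: Red 7, Blue 5, Green 18, Gold 5, Silver 7, Violet 5 (total 47).
Gold receives 5.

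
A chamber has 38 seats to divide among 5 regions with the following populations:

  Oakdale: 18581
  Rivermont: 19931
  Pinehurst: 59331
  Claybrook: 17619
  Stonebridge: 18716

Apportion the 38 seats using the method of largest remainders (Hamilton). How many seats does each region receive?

The standard divisor is 134178/38 = 3531.
Standard quotas: Oakdale 5.2622, Rivermont 5.6446, Pinehurst 16.8029, Claybrook 4.9898, Stonebridge 5.3005.
Lower quotas: Oakdale 5, Rivermont 5, Pinehurst 16, Claybrook 4, Stonebridge 5 (sum 35, leaving 3 seats).
Remainders in descending order: Claybrook 0.9898, Pinehurst 0.8029, Rivermont 0.6446, Stonebridge 0.3005, Oakdale 0.2622.
The surplus seats go to Claybrook, Pinehurst, Rivermont.

Oakdale: 5; Rivermont: 6; Pinehurst: 17; Claybrook: 5; Stonebridge: 5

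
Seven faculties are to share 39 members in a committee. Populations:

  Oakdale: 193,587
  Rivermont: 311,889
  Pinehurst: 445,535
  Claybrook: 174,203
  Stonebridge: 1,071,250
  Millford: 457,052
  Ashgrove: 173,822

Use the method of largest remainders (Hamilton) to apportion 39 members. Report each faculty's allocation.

Oakdale 3, Rivermont 4, Pinehurst 6, Claybrook 3, Stonebridge 15, Millford 6, Ashgrove 2

Standard divisor: 2827338 ÷ 39 ≈ 72495.846.
Standard quotas: Oakdale 2.6703, Rivermont 4.3022, Pinehurst 6.1457, Claybrook 2.4029, Stonebridge 14.7767, Millford 6.3045, Ashgrove 2.3977.
Lower quotas: Oakdale 2, Rivermont 4, Pinehurst 6, Claybrook 2, Stonebridge 14, Millford 6, Ashgrove 2 (sum 36, leaving 3 seats).
Remainders in descending order: Stonebridge 0.7767, Oakdale 0.6703, Claybrook 0.4029, Ashgrove 0.3977, Millford 0.3045, Rivermont 0.3022, Pinehurst 0.1457.
Largest remainders: Stonebridge, Oakdale, Claybrook receive the extra seats.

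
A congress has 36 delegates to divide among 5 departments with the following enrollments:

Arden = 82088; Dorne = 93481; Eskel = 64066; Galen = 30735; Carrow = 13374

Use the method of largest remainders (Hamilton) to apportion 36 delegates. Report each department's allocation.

Standard divisor: 283744 ÷ 36 ≈ 7881.778.
Standard quotas: Arden 10.4149, Dorne 11.8604, Eskel 8.1284, Galen 3.8995, Carrow 1.6968.
Lower quotas: Arden 10, Dorne 11, Eskel 8, Galen 3, Carrow 1 (sum 33, leaving 3 seats).
Remainders in descending order: Galen 0.8995, Dorne 0.8604, Carrow 0.6968, Arden 0.4149, Eskel 0.1284.
The surplus seats go to Galen, Dorne, Carrow.

Arden: 10, Dorne: 12, Eskel: 8, Galen: 4, Carrow: 2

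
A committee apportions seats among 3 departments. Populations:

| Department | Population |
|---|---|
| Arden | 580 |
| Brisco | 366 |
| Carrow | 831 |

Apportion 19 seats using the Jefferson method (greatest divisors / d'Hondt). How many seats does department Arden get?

Standard divisor 1777/19 ≈ 93.526; standard quotas: Arden 6.201, Brisco 3.913, Carrow 8.885.
Rounding down gives 6, 3, 8 = 17 seats, so the divisor must be adjusted.
With modified divisor 90: modified quotas Arden 6.444, Brisco 4.067, Carrow 9.233.
Rounding down: Arden 6, Brisco 4, Carrow 9 (total 19).
Arden receives 6.

6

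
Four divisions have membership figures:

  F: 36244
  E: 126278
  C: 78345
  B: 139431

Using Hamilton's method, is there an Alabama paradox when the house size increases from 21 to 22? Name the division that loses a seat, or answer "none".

At 21 seats: F 2, E 7, C 4, B 8.
At 22 seats: F 2, E 7, C 5, B 8.
No division's allocation decreased.

none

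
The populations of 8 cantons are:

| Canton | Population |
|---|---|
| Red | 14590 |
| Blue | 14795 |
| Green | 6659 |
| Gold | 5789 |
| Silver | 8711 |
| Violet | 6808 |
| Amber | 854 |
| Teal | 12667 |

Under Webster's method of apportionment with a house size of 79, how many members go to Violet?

8

Standard divisor 70873/79 ≈ 897.127; standard quotas: Red 16.263, Blue 16.492, Green 7.423, Gold 6.453, Silver 9.710, Violet 7.589, Amber 0.952, Teal 14.120.
Rounding to the nearest integer gives 16, 16, 7, 6, 10, 8, 1, 14 = 78 seats, so the divisor must be adjusted.
With modified divisor 894: modified quotas Red 16.320, Blue 16.549, Green 7.449, Gold 6.475, Silver 9.744, Violet 7.615, Amber 0.955, Teal 14.169.
Rounding to the nearest integer: Red 16, Blue 17, Green 7, Gold 6, Silver 10, Violet 8, Amber 1, Teal 14 (total 79).
Violet receives 8.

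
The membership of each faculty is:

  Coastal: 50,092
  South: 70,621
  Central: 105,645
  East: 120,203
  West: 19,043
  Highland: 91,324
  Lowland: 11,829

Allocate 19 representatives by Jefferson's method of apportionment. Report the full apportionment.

Standard divisor 468757/19 ≈ 24671.421; standard quotas: Coastal 2.030, South 2.862, Central 4.282, East 4.872, West 0.772, Highland 3.702, Lowland 0.479.
Rounding down gives 2, 2, 4, 4, 0, 3, 0 = 15 seats, so the divisor must be adjusted.
With modified divisor 20600: modified quotas Coastal 2.432, South 3.428, Central 5.128, East 5.835, West 0.924, Highland 4.433, Lowland 0.574.
Rounding down: Coastal 2, South 3, Central 5, East 5, West 0, Highland 4, Lowland 0 (total 19).

Coastal 2, South 3, Central 5, East 5, West 0, Highland 4, Lowland 0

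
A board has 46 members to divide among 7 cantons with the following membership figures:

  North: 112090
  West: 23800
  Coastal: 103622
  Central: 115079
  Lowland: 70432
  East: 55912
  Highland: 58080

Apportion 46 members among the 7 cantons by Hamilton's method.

North 9; West 2; Coastal 9; Central 10; Lowland 6; East 5; Highland 5

Total 539015; standard divisor 539015/46 ≈ 11717.717.
Standard quotas: North 9.5659, West 2.0311, Coastal 8.8432, Central 9.8209, Lowland 6.0107, East 4.7716, Highland 4.9566.
Lower quotas: North 9, West 2, Coastal 8, Central 9, Lowland 6, East 4, Highland 4 (sum 42, leaving 4 seats).
Remainders in descending order: Highland 0.9566, Coastal 0.8432, Central 0.8209, East 0.7716, North 0.5659, West 0.0311, Lowland 0.0107.
The surplus seats go to Highland, Coastal, Central, East.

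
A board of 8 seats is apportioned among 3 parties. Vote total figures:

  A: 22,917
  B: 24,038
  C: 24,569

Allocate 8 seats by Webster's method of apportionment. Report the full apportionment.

Standard divisor 71524/8 ≈ 8940.5; standard quotas: A 2.563, B 2.689, C 2.748.
Rounding to the nearest integer gives 3, 3, 3 = 9 seats, so the divisor must be adjusted.
With modified divisor 9400: modified quotas A 2.438, B 2.557, C 2.614.
Rounding to the nearest integer: A 2, B 3, C 3 (total 8).

A 2, B 3, C 3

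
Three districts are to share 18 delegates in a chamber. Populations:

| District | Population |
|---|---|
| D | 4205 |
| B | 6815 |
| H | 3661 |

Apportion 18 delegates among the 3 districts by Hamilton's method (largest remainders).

D=5, B=8, H=5

Standard divisor: 14681 ÷ 18 ≈ 815.611.
Standard quotas: D 5.1556, B 8.3557, H 4.4887.
Lower quotas: D 5, B 8, H 4 (sum 17, leaving 1 seat).
Remainders in descending order: H 0.4887, B 0.3557, D 0.1556.
Largest remainder: H receives the extra seat.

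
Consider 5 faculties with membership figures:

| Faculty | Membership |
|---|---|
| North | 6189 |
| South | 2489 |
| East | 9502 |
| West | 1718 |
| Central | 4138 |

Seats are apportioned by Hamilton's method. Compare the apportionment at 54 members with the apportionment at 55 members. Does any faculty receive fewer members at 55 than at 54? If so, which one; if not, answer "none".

none

At 54 seats: North 14, South 6, East 21, West 4, Central 9.
At 55 seats: North 14, South 6, East 22, West 4, Central 9.
No faculty's allocation decreased.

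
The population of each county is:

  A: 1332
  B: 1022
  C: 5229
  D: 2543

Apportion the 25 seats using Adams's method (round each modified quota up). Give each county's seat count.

A=4; B=3; C=12; D=6

Standard divisor 10126/25 ≈ 405.04; standard quotas: A 3.289, B 2.523, C 12.910, D 6.278.
Rounding up gives 4, 3, 13, 7 = 27 seats, so the divisor must be adjusted.
With modified divisor 440: modified quotas A 3.027, B 2.323, C 11.884, D 5.780.
Rounding up: A 4, B 3, C 12, D 6 (total 25).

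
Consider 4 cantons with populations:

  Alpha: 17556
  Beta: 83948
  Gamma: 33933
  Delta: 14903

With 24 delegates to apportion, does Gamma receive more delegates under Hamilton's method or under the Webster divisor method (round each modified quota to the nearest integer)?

Hamilton: Alpha 3, Beta 13, Gamma 6, Delta 2.
Webster: Alpha 3, Beta 14, Gamma 5, Delta 2.
Gamma gets 6 under Hamilton and 5 under Webster.

Hamilton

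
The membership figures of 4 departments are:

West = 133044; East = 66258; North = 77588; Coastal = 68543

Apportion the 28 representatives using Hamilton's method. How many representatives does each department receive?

West=11, East=5, North=6, Coastal=6

Total 345433; standard divisor 345433/28 ≈ 12336.893.
Standard quotas: West 10.7842, East 5.3707, North 6.2891, Coastal 5.5559.
Lower quotas: West 10, East 5, North 6, Coastal 5 (sum 26, leaving 2 seats).
Remainders in descending order: West 0.7842, Coastal 0.5559, East 0.3707, North 0.2891.
Largest remainders: West, Coastal receive the extra seats.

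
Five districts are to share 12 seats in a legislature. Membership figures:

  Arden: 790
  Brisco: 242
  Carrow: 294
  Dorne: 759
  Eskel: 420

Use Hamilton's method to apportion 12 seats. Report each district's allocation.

Total 2505; standard divisor 2505/12 ≈ 208.75.
Standard quotas: Arden 3.784, Brisco 1.159, Carrow 1.408, Dorne 3.636, Eskel 2.012.
Lower quotas: Arden 3, Brisco 1, Carrow 1, Dorne 3, Eskel 2 (sum 10, leaving 2 seats).
Remainders in descending order: Arden 0.784, Dorne 0.636, Carrow 0.408, Brisco 0.159, Eskel 0.012.
The surplus seats go to Arden, Dorne.

Arden 4, Brisco 1, Carrow 1, Dorne 4, Eskel 2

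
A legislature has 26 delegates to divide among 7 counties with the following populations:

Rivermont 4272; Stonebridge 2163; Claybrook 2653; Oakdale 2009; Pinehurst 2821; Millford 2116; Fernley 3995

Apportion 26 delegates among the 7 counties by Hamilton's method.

Total 20029; standard divisor 20029/26 ≈ 770.346.
Standard quotas: Rivermont 5.546, Stonebridge 2.808, Claybrook 3.444, Oakdale 2.608, Pinehurst 3.662, Millford 2.747, Fernley 5.186.
Lower quotas: Rivermont 5, Stonebridge 2, Claybrook 3, Oakdale 2, Pinehurst 3, Millford 2, Fernley 5 (sum 22, leaving 4 seats).
Remainders in descending order: Stonebridge 0.808, Millford 0.747, Pinehurst 0.662, Oakdale 0.608, Rivermont 0.546, Claybrook 0.444, Fernley 0.186.
Largest remainders: Stonebridge, Millford, Pinehurst, Oakdale receive the extra seats.

Rivermont: 5; Stonebridge: 3; Claybrook: 3; Oakdale: 3; Pinehurst: 4; Millford: 3; Fernley: 5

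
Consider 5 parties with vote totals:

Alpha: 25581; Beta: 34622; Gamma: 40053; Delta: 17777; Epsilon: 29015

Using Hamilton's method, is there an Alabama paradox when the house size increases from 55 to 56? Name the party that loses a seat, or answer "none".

At 55 seats: Alpha 9, Beta 13, Gamma 15, Delta 7, Epsilon 11.
At 56 seats: Alpha 10, Beta 13, Gamma 15, Delta 7, Epsilon 11.
No party's allocation decreased.

none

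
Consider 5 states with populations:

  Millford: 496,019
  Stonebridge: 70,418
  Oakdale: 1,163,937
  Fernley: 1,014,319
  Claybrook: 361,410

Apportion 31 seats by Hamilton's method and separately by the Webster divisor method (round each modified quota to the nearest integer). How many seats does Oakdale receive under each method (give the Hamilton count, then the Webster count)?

Hamilton: Millford 5, Stonebridge 1, Oakdale 12, Fernley 10, Claybrook 3.
Webster: Millford 5, Stonebridge 1, Oakdale 11, Fernley 10, Claybrook 4.
Oakdale gets 12 under Hamilton and 11 under Webster.

12 and 11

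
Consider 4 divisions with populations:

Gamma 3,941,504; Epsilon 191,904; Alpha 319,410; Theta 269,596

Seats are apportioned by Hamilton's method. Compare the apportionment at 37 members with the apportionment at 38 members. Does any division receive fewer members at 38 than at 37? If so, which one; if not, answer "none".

Epsilon

At 37 seats: Gamma 31, Epsilon 2, Alpha 2, Theta 2.
At 38 seats: Gamma 32, Epsilon 1, Alpha 3, Theta 2.
Epsilon drops from 2 to 1.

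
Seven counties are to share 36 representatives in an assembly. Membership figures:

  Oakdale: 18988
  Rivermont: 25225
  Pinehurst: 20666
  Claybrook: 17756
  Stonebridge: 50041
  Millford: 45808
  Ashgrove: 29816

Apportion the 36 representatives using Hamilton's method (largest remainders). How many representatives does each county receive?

The standard divisor is 208300/36 ≈ 5786.111.
Standard quotas: Oakdale 3.2817, Rivermont 4.3596, Pinehurst 3.5717, Claybrook 3.0687, Stonebridge 8.6485, Millford 7.9169, Ashgrove 5.1530.
Lower quotas: Oakdale 3, Rivermont 4, Pinehurst 3, Claybrook 3, Stonebridge 8, Millford 7, Ashgrove 5 (sum 33, leaving 3 seats).
Remainders in descending order: Millford 0.9169, Stonebridge 0.6485, Pinehurst 0.5717, Rivermont 0.3596, Oakdale 0.2817, Ashgrove 0.1530, Claybrook 0.0687.
The surplus seats go to Millford, Stonebridge, Pinehurst.

Oakdale 3, Rivermont 4, Pinehurst 4, Claybrook 3, Stonebridge 9, Millford 8, Ashgrove 5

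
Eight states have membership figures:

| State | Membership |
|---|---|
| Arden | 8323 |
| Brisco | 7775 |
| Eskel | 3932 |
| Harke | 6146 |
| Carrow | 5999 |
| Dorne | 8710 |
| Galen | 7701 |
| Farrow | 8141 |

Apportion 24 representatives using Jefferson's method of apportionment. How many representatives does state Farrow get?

4

Standard divisor 56727/24 ≈ 2363.625; standard quotas: Arden 3.521, Brisco 3.289, Eskel 1.664, Harke 2.600, Carrow 2.538, Dorne 3.685, Galen 3.258, Farrow 3.444.
Rounding down gives 3, 3, 1, 2, 2, 3, 3, 3 = 20 seats, so the divisor must be adjusted.
With modified divisor 2020: modified quotas Arden 4.120, Brisco 3.849, Eskel 1.947, Harke 3.043, Carrow 2.970, Dorne 4.312, Galen 3.812, Farrow 4.030.
Rounding down: Arden 4, Brisco 3, Eskel 1, Harke 3, Carrow 2, Dorne 4, Galen 3, Farrow 4 (total 24).
Farrow receives 4.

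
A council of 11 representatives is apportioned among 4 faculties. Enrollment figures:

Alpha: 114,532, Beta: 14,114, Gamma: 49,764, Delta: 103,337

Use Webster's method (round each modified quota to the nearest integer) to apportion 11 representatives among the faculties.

Standard divisor 281747/11 ≈ 25613.364; standard quotas: Alpha 4.472, Beta 0.551, Gamma 1.943, Delta 4.034.
Rounding to the nearest integer gives Alpha 4, Beta 1, Gamma 2, Delta 4 — total 11, matching the house size, so no adjustment is needed.

Alpha=4, Beta=1, Gamma=2, Delta=4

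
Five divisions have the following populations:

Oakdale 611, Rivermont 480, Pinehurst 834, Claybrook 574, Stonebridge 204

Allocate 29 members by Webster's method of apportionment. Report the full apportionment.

Standard divisor 2703/29 ≈ 93.207; standard quotas: Oakdale 6.555, Rivermont 5.150, Pinehurst 8.948, Claybrook 6.158, Stonebridge 2.189.
Rounding to the nearest integer gives Oakdale 7, Rivermont 5, Pinehurst 9, Claybrook 6, Stonebridge 2 — total 29, matching the house size, so no adjustment is needed.

Oakdale: 7, Rivermont: 5, Pinehurst: 9, Claybrook: 6, Stonebridge: 2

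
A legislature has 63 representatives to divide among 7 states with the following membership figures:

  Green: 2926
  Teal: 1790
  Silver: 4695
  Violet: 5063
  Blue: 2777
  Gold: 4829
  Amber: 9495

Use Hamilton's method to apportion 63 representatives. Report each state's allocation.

Green=6, Teal=4, Silver=9, Violet=10, Blue=5, Gold=10, Amber=19

Standard divisor: 31575 ÷ 63 ≈ 501.19.
Standard quotas: Green 5.8381, Teal 3.5715, Silver 9.3677, Violet 10.1019, Blue 5.5408, Gold 9.6351, Amber 18.9449.
Lower quotas: Green 5, Teal 3, Silver 9, Violet 10, Blue 5, Gold 9, Amber 18 (sum 59, leaving 4 seats).
Remainders in descending order: Amber 0.9449, Green 0.8381, Gold 0.6351, Teal 0.5715, Blue 0.5408, Silver 0.3677, Violet 0.1019.
The surplus seats go to Amber, Green, Gold, Teal.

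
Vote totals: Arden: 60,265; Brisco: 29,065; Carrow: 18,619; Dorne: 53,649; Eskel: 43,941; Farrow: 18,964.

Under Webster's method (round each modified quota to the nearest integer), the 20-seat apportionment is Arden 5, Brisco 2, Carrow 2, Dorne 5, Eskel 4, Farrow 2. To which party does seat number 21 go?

Priority for the next seat is population ÷ (current seats + 0.5).
Priorities: Arden 10957.273, Brisco 11626.000, Carrow 7447.600, Dorne 9754.364, Eskel 9764.667, Farrow 7585.600.
Highest priority: Brisco.

Brisco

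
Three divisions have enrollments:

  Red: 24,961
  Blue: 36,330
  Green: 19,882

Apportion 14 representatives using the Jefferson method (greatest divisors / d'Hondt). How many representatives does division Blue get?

Standard divisor 81173/14 ≈ 5798.071; standard quotas: Red 4.305, Blue 6.266, Green 3.429.
Rounding down gives 4, 6, 3 = 13 seats, so the divisor must be adjusted.
With modified divisor 5100: modified quotas Red 4.894, Blue 7.124, Green 3.898.
Rounding down: Red 4, Blue 7, Green 3 (total 14).
Blue receives 7.

7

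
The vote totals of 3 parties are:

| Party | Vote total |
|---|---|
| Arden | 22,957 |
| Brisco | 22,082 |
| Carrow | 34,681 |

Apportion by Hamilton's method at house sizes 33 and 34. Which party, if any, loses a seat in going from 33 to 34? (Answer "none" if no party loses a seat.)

none

At 33 seats: Arden 10, Brisco 9, Carrow 14.
At 34 seats: Arden 10, Brisco 9, Carrow 15.
No party's allocation decreased.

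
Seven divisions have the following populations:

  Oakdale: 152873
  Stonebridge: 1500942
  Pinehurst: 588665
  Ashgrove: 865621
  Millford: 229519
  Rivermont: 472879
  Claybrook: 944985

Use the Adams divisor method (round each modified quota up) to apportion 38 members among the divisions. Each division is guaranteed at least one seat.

Oakdale: 2, Stonebridge: 11, Pinehurst: 5, Ashgrove: 7, Millford: 2, Rivermont: 4, Claybrook: 7

Standard divisor 4755484/38 ≈ 125144.316; standard quotas: Oakdale 1.222, Stonebridge 11.994, Pinehurst 4.704, Ashgrove 6.917, Millford 1.834, Rivermont 3.779, Claybrook 7.551.
Rounding up gives 2, 12, 5, 7, 2, 4, 8 = 40 seats, so the divisor must be adjusted.
With modified divisor 140400: modified quotas Oakdale 1.089, Stonebridge 10.690, Pinehurst 4.193, Ashgrove 6.165, Millford 1.635, Rivermont 3.368, Claybrook 6.731.
Rounding up: Oakdale 2, Stonebridge 11, Pinehurst 5, Ashgrove 7, Millford 2, Rivermont 4, Claybrook 7 (total 38).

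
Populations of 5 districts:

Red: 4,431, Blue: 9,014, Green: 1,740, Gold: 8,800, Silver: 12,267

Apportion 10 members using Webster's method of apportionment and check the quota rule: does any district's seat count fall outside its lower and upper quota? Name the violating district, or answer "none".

none

Standard quotas: Red 1.222, Blue 2.486, Green 0.480, Gold 2.427, Silver 3.384.
Webster allocation: Red 1, Blue 3, Green 0, Gold 3, Silver 3.
Every allocation lies between the lower and upper quota.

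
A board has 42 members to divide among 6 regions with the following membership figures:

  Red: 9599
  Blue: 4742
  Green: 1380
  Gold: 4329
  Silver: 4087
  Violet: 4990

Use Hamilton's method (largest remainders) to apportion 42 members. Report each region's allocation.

The standard divisor is 29127/42 ≈ 693.5.
Standard quotas: Red 13.8414, Blue 6.8378, Green 1.9899, Gold 6.2422, Silver 5.8933, Violet 7.1954.
Lower quotas: Red 13, Blue 6, Green 1, Gold 6, Silver 5, Violet 7 (sum 38, leaving 4 seats).
Remainders in descending order: Green 0.9899, Silver 0.8933, Red 0.8414, Blue 0.8378, Gold 0.2422, Violet 0.1954.
The surplus seats go to Green, Silver, Red, Blue.

Red 14, Blue 7, Green 2, Gold 6, Silver 6, Violet 7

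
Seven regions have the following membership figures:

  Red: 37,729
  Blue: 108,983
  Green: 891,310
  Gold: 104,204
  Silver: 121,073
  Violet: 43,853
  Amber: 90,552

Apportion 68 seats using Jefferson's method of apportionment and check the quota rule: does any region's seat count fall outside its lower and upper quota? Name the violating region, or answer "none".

Green

Standard quotas: Red 1.836, Blue 5.302, Green 43.363, Gold 5.070, Silver 5.890, Violet 2.134, Amber 4.405.
Jefferson allocation: Red 1, Blue 5, Green 45, Gold 5, Silver 6, Violet 2, Amber 4.
Green has quota 43.363 (lower 43, upper 44) but receives 45 — outside the quota interval.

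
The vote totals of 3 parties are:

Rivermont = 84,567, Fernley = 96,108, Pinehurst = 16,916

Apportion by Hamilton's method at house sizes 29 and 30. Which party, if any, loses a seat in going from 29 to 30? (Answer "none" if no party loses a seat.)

At 29 seats: Rivermont 12, Fernley 14, Pinehurst 3.
At 30 seats: Rivermont 13, Fernley 15, Pinehurst 2.
Pinehurst drops from 3 to 2.

Pinehurst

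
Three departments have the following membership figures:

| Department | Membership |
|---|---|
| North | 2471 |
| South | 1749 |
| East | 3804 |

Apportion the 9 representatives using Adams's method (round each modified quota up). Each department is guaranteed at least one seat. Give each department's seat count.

Standard divisor 8024/9 ≈ 891.556; standard quotas: North 2.772, South 1.962, East 4.267.
Rounding up gives 3, 2, 5 = 10 seats, so the divisor must be adjusted.
With modified divisor 1100: modified quotas North 2.246, South 1.590, East 3.458.
Rounding up: North 3, South 2, East 4 (total 9).

North 3, South 2, East 4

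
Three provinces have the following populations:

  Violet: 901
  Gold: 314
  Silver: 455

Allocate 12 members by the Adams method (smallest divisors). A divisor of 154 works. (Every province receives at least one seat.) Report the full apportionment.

With modified divisor 154: modified quotas Violet 5.851, Gold 2.039, Silver 2.955.
Rounding up: Violet 6, Gold 3, Silver 3 (total 12).

Violet 6, Gold 3, Silver 3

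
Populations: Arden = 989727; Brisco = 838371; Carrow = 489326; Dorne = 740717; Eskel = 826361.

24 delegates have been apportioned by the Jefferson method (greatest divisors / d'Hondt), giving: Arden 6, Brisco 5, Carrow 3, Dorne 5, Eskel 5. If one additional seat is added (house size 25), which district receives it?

Arden

Priority for the next seat is population ÷ (current seats + 1).
Priorities: Arden 141389.571, Brisco 139728.500, Carrow 122331.500, Dorne 123452.833, Eskel 137726.833.
Highest priority: Arden.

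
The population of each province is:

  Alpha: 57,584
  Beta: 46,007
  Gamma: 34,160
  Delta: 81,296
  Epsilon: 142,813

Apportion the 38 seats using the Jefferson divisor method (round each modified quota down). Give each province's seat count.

Standard divisor 361860/38 ≈ 9522.632; standard quotas: Alpha 6.047, Beta 4.831, Gamma 3.587, Delta 8.537, Epsilon 14.997.
Rounding down gives 6, 4, 3, 8, 14 = 35 seats, so the divisor must be adjusted.
With modified divisor 9000: modified quotas Alpha 6.398, Beta 5.112, Gamma 3.796, Delta 9.033, Epsilon 15.868.
Rounding down: Alpha 6, Beta 5, Gamma 3, Delta 9, Epsilon 15 (total 38).

Alpha 6, Beta 5, Gamma 3, Delta 9, Epsilon 15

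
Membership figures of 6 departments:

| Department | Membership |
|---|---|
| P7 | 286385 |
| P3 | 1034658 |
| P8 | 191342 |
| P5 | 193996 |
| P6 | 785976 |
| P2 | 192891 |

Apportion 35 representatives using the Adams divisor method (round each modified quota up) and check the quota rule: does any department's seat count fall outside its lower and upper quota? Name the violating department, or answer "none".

P3

Standard quotas: P7 3.733, P3 13.486, P8 2.494, P5 2.529, P6 10.245, P2 2.514.
Adams allocation: P7 4, P3 12, P8 3, P5 3, P6 10, P2 3.
P3 has quota 13.486 (lower 13, upper 14) but receives 12 — outside the quota interval.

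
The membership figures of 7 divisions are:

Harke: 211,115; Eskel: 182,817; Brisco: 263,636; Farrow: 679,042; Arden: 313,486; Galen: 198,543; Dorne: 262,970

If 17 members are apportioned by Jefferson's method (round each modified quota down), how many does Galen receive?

Standard divisor 2111609/17 ≈ 124212.294; standard quotas: Harke 1.700, Eskel 1.472, Brisco 2.122, Farrow 5.467, Arden 2.524, Galen 1.598, Dorne 2.117.
Rounding down gives 1, 1, 2, 5, 2, 1, 2 = 14 seats, so the divisor must be adjusted.
With modified divisor 101900: modified quotas Harke 2.072, Eskel 1.794, Brisco 2.587, Farrow 6.664, Arden 3.076, Galen 1.948, Dorne 2.581.
Rounding down: Harke 2, Eskel 1, Brisco 2, Farrow 6, Arden 3, Galen 1, Dorne 2 (total 17).
Galen receives 1.

1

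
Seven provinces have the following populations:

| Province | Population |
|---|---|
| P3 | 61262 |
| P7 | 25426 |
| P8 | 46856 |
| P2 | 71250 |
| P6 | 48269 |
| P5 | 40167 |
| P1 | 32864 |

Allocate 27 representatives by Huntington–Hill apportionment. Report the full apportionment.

P3=5; P7=2; P8=4; P2=6; P6=4; P5=3; P1=3

With divisor 12302: modified quotas P3 4.980, P7 2.067, P8 3.809, P2 5.792, P6 3.924, P5 3.265, P1 2.671.
Geometric-mean thresholds: P3 √(4·5)=4.472, P7 √(2·3)=2.449, P8 √(3·4)=3.464, P2 √(5·6)=5.477, P6 √(3·4)=3.464, P5 √(3·4)=3.464, P1 √(2·3)=2.449.
Each quota rounded against its threshold gives P3 5, P7 2, P8 4, P2 6, P6 4, P5 3, P1 3 (total 27).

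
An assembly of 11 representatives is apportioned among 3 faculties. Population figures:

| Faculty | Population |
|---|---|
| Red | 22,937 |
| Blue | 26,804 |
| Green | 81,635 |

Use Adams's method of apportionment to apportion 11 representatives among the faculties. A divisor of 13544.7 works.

Red: 2, Blue: 2, Green: 7

With modified divisor 13544.7: modified quotas Red 1.693, Blue 1.979, Green 6.027.
Rounding up: Red 2, Blue 2, Green 7 (total 11).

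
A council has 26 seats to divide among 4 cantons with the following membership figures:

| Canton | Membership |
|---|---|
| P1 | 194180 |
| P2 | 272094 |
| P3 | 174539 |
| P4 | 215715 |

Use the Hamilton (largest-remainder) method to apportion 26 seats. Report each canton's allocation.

Standard divisor: 856528 ÷ 26 ≈ 32943.385.
Standard quotas: P1 5.8944, P2 8.2594, P3 5.2982, P4 6.5481.
Lower quotas: P1 5, P2 8, P3 5, P4 6 (sum 24, leaving 2 seats).
Remainders in descending order: P1 0.8944, P4 0.5481, P3 0.2982, P2 0.2594.
Largest remainders: P1, P4 receive the extra seats.

P1: 6; P2: 8; P3: 5; P4: 7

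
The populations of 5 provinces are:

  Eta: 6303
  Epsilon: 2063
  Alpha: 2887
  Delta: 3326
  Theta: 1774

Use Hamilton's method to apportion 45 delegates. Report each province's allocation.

Total 16353; standard divisor 16353/45 ≈ 363.4.
Standard quotas: Eta 17.3445, Epsilon 5.6769, Alpha 7.9444, Delta 9.1524, Theta 4.8817.
Lower quotas: Eta 17, Epsilon 5, Alpha 7, Delta 9, Theta 4 (sum 42, leaving 3 seats).
Remainders in descending order: Alpha 0.9444, Theta 0.8817, Epsilon 0.6769, Eta 0.3445, Delta 0.1524.
The surplus seats go to Alpha, Theta, Epsilon.

Eta 17; Epsilon 6; Alpha 8; Delta 9; Theta 5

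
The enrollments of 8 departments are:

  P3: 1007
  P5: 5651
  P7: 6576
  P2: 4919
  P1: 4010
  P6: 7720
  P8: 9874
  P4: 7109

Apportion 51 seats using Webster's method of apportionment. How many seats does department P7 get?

Standard divisor 46866/51 ≈ 918.941; standard quotas: P3 1.096, P5 6.149, P7 7.156, P2 5.353, P1 4.364, P6 8.401, P8 10.745, P4 7.736.
Rounding to the nearest integer gives 1, 6, 7, 5, 4, 8, 11, 8 = 50 seats, so the divisor must be adjusted.
With modified divisor 900: modified quotas P3 1.119, P5 6.279, P7 7.307, P2 5.466, P1 4.456, P6 8.578, P8 10.971, P4 7.899.
Rounding to the nearest integer: P3 1, P5 6, P7 7, P2 5, P1 4, P6 9, P8 11, P4 8 (total 51).
P7 receives 7.

7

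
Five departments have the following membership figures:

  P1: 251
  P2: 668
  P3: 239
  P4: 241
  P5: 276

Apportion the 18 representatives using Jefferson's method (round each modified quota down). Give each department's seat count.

P1 3; P2 8; P3 2; P4 2; P5 3

Standard divisor 1675/18 ≈ 93.056; standard quotas: P1 2.697, P2 7.179, P3 2.568, P4 2.590, P5 2.966.
Rounding down gives 2, 7, 2, 2, 2 = 15 seats, so the divisor must be adjusted.
With modified divisor 82: modified quotas P1 3.061, P2 8.146, P3 2.915, P4 2.939, P5 3.366.
Rounding down: P1 3, P2 8, P3 2, P4 2, P5 3 (total 18).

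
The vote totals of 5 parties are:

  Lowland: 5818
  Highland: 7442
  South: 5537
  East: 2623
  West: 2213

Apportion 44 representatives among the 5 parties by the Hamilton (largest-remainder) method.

Standard divisor: 23633 ÷ 44 ≈ 537.114.
Standard quotas: Lowland 10.8320, Highland 13.8555, South 10.3088, East 4.8835, West 4.1202.
Lower quotas: Lowland 10, Highland 13, South 10, East 4, West 4 (sum 41, leaving 3 seats).
Remainders in descending order: East 0.8835, Highland 0.8555, Lowland 0.8320, South 0.3088, West 0.1202.
The surplus seats go to East, Highland, Lowland.

Lowland=11, Highland=14, South=10, East=5, West=4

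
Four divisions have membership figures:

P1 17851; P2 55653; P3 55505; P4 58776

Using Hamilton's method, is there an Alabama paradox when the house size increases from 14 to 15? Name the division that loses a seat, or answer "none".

At 14 seats: P1 1, P2 4, P3 4, P4 5.
At 15 seats: P1 1, P2 5, P3 4, P4 5.
No division's allocation decreased.

none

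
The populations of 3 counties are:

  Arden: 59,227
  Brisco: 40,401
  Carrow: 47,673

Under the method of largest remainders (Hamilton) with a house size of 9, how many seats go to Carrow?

3

Total 147301; standard divisor 147301/9 ≈ 16366.778.
Standard quotas: Arden 3.6187, Brisco 2.4685, Carrow 2.9128.
Lower quotas: Arden 3, Brisco 2, Carrow 2 (sum 7, leaving 2 seats).
Remainders in descending order: Carrow 0.9128, Arden 0.6187, Brisco 0.4685.
Largest remainders: Carrow, Arden receive the extra seats.
Carrow receives 3.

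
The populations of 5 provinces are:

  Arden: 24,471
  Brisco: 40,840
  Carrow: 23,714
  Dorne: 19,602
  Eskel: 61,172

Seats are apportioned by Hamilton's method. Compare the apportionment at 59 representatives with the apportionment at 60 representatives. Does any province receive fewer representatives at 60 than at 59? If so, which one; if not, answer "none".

At 59 seats: Arden 9, Brisco 14, Carrow 8, Dorne 7, Eskel 21.
At 60 seats: Arden 9, Brisco 14, Carrow 8, Dorne 7, Eskel 22.
No province's allocation decreased.

none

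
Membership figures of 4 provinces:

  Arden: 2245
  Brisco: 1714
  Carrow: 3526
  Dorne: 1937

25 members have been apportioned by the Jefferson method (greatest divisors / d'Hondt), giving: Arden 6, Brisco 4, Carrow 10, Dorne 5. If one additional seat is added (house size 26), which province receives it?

Priority for the next seat is population ÷ (current seats + 1).
Priorities: Arden 320.714, Brisco 342.800, Carrow 320.545, Dorne 322.833.
Highest priority: Brisco.

Brisco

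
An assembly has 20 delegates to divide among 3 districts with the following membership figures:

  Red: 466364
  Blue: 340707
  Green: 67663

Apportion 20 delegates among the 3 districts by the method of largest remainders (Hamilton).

Total 874734; standard divisor 874734/20 ≈ 43736.7.
Standard quotas: Red 10.6630, Blue 7.7900, Green 1.5471.
Lower quotas: Red 10, Blue 7, Green 1 (sum 18, leaving 2 seats).
Remainders in descending order: Blue 0.7900, Red 0.6630, Green 0.5471.
The surplus seats go to Blue, Red.

Red: 11, Blue: 8, Green: 1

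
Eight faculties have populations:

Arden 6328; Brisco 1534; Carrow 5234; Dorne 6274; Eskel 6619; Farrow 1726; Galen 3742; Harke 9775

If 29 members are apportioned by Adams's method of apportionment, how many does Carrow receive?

4

Standard divisor 41232/29 ≈ 1421.793; standard quotas: Arden 4.451, Brisco 1.079, Carrow 3.681, Dorne 4.413, Eskel 4.655, Farrow 1.214, Galen 2.632, Harke 6.875.
Rounding up gives 5, 2, 4, 5, 5, 2, 3, 7 = 33 seats, so the divisor must be adjusted.
With modified divisor 1640: modified quotas Arden 3.859, Brisco 0.935, Carrow 3.191, Dorne 3.826, Eskel 4.036, Farrow 1.052, Galen 2.282, Harke 5.960.
Rounding up: Arden 4, Brisco 1, Carrow 4, Dorne 4, Eskel 5, Farrow 2, Galen 3, Harke 6 (total 29).
Carrow receives 4.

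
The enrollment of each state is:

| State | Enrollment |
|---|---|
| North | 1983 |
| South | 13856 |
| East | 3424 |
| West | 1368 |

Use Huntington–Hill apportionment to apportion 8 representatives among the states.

North=1, South=5, East=1, West=1

With divisor 2814: modified quotas North 0.705, South 4.924, East 1.217, West 0.486.
Geometric-mean thresholds: North (min 1), South √(4·5)=4.472, East √(1·2)=1.414, West (min 1).
Each quota rounded against its threshold gives North 1, South 5, East 1, West 1 (total 8).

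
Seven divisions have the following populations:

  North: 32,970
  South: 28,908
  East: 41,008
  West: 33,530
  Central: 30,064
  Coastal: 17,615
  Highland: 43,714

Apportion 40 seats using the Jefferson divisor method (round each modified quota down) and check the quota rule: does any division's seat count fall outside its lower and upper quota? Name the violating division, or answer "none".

Standard quotas: North 5.789, South 5.076, East 7.200, West 5.887, Central 5.279, Coastal 3.093, Highland 7.676.
Jefferson allocation: North 6, South 5, East 7, West 6, Central 5, Coastal 3, Highland 8.
Every allocation lies between the lower and upper quota.

none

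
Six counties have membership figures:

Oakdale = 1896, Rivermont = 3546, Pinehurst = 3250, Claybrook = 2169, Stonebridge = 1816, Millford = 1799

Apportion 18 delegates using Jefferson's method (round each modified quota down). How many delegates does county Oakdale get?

Standard divisor 14476/18 ≈ 804.222; standard quotas: Oakdale 2.358, Rivermont 4.409, Pinehurst 4.041, Claybrook 2.697, Stonebridge 2.258, Millford 2.237.
Rounding down gives 2, 4, 4, 2, 2, 2 = 16 seats, so the divisor must be adjusted.
With modified divisor 700: modified quotas Oakdale 2.709, Rivermont 5.066, Pinehurst 4.643, Claybrook 3.099, Stonebridge 2.594, Millford 2.570.
Rounding down: Oakdale 2, Rivermont 5, Pinehurst 4, Claybrook 3, Stonebridge 2, Millford 2 (total 18).
Oakdale receives 2.

2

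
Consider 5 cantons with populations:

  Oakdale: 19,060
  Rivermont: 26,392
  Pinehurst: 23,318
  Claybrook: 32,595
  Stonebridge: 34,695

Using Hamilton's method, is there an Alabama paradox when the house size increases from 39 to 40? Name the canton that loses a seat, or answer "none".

none

At 39 seats: Oakdale 5, Rivermont 8, Pinehurst 7, Claybrook 9, Stonebridge 10.
At 40 seats: Oakdale 6, Rivermont 8, Pinehurst 7, Claybrook 9, Stonebridge 10.
No canton's allocation decreased.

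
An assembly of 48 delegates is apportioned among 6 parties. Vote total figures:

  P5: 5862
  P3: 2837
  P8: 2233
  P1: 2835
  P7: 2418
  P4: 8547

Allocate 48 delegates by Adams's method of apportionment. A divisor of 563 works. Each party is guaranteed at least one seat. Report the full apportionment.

With modified divisor 563: modified quotas P5 10.412, P3 5.039, P8 3.966, P1 5.036, P7 4.295, P4 15.181.
Rounding up: P5 11, P3 6, P8 4, P1 6, P7 5, P4 16 (total 48).

P5=11; P3=6; P8=4; P1=6; P7=5; P4=16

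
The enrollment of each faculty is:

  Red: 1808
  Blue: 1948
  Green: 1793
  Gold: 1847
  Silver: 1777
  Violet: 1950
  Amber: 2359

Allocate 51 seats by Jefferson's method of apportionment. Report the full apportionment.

Standard divisor 13482/51 ≈ 264.353; standard quotas: Red 6.839, Blue 7.369, Green 6.783, Gold 6.987, Silver 6.722, Violet 7.377, Amber 8.924.
Rounding down gives 6, 7, 6, 6, 6, 7, 8 = 46 seats, so the divisor must be adjusted.
With modified divisor 250: modified quotas Red 7.232, Blue 7.792, Green 7.172, Gold 7.388, Silver 7.108, Violet 7.800, Amber 9.436.
Rounding down: Red 7, Blue 7, Green 7, Gold 7, Silver 7, Violet 7, Amber 9 (total 51).

Red: 7, Blue: 7, Green: 7, Gold: 7, Silver: 7, Violet: 7, Amber: 9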